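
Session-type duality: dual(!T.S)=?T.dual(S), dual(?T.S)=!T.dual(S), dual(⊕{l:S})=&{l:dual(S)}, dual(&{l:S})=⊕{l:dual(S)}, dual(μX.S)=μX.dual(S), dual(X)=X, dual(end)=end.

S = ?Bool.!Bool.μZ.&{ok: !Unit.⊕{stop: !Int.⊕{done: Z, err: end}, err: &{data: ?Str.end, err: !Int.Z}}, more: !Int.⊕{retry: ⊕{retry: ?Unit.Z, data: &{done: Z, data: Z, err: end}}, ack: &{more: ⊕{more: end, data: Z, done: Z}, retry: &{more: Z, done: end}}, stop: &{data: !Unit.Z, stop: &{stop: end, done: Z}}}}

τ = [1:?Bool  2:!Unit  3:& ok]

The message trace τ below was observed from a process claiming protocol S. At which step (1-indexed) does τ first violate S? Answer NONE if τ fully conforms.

[1] ?Bool  ok  cont: !Bool.μZ.…
[2] got !Unit, protocol expects !Bool  ✗

2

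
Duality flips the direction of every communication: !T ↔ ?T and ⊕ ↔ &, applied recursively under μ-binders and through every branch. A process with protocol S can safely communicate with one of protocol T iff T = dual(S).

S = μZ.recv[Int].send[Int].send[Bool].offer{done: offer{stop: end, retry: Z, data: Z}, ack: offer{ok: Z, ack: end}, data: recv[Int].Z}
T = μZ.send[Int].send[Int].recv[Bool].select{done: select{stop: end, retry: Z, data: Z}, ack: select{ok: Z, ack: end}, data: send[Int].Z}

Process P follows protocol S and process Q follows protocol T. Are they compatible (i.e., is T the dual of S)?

NO

μZ ‖ μZ  ok (binder kept)
  recv[Int] ‖ send[Int]  ok
    send[Int] ‖ send[Int]  ✗ same direction on both sides — not dual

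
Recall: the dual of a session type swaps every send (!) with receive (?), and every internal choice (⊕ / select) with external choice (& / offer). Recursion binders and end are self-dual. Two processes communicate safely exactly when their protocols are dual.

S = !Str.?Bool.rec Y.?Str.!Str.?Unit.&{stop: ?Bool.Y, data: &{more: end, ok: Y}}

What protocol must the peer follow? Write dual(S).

!Str = ?Str
  ?Bool = !Bool
    rec Y = rec Y  (binder kept)
      ?Str = !Str
        !Str = ?Str
          ?Unit = !Unit
            &{stop,data} = +{stop,data}  (offer→select)
              [stop]
                ?Bool = !Bool
                  Y self-dual
              [data]
                &{more,ok} = +{more,ok}  (offer→select)
                  [more]
                    end self-dual
                  [ok]
                    Y self-dual

?Str.!Bool.rec Y.!Str.?Str.!Unit.+{stop: !Bool.Y, data: +{more: end, ok: Y}}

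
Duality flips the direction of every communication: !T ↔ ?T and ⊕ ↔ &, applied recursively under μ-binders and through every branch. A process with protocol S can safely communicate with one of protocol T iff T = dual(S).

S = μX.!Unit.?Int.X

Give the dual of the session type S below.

μX.?Unit.!Int.X

μX = μX  (μ self-dual)
  !Unit = ?Unit
    ?Int = !Int
      X ↦ X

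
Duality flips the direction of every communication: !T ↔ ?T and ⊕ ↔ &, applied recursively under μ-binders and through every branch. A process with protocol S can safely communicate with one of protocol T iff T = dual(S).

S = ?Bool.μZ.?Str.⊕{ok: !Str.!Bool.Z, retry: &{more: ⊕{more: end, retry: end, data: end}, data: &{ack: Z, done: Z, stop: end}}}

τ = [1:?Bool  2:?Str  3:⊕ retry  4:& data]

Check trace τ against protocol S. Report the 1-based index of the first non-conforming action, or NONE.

[1] ?Bool  match  now at μZ.…
[2] ?Str  match  now at ⊕{ok: !Str.!Bool.μZ.…, retry: &{more: ⊕{more: end, retry: end, data: end}, data: &{ack: μZ.…, done: μZ.…, stop: end}}}
[3] ⊕ retry  match  now at &{more: ⊕{more: end, retry: end, data: end}, data: &{ack: μZ.…, done: μZ.…, stop: end}}
[4] & data  match  now at &{ack: μZ.…, done: μZ.…, stop: end}
trace exhausted — no violation

NONE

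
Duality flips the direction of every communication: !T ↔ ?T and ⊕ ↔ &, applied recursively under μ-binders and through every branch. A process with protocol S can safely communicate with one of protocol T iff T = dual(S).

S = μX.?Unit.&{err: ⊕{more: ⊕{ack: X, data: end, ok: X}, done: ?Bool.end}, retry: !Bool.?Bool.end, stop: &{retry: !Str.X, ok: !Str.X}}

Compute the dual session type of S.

μX.!Unit.⊕{err: &{more: &{ack: X, data: end, ok: X}, done: !Bool.end}, retry: ?Bool.!Bool.end, stop: ⊕{retry: ?Str.X, ok: ?Str.X}}

μX → μX  (binder kept)
  ?Unit → !Unit
    &{err,retry,stop} → ⊕{err,retry,stop}  (external→internal)
      case err:
        ⊕{more,done} → &{more,done}  (select→offer)
          case more:
            ⊕{ack,data,ok} → &{ack,data,ok}  (select→offer)
              case ack:
                dual(X) = X
              case data:
                dual(end) = end
              case ok:
                dual(X) = X
          case done:
            ?Bool → !Bool
              dual(end) = end
      case retry:
        !Bool → ?Bool
          ?Bool → !Bool
            dual(end) = end
      case stop:
        &{retry,ok} → ⊕{retry,ok}  (external→internal)
          case retry:
            !Str → ?Str
              dual(X) = X
          case ok:
            !Str → ?Str
              dual(X) = X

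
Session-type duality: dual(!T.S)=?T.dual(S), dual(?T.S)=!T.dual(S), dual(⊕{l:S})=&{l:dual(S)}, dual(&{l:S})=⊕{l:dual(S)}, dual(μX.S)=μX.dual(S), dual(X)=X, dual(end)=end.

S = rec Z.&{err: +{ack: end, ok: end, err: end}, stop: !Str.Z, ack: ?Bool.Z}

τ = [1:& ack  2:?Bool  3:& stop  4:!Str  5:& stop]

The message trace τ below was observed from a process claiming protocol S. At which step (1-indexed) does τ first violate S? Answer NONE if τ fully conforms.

NONE

@1 & ack  ok  cont: ?Bool.rec Z.…
@2 ?Bool  ok  cont: rec Z.…
@3 & stop  ok  cont: !Str.rec Z.…
@4 !Str  ok  cont: rec Z.…
@5 & stop  ok  cont: !Str.rec Z.…
all 5 steps conform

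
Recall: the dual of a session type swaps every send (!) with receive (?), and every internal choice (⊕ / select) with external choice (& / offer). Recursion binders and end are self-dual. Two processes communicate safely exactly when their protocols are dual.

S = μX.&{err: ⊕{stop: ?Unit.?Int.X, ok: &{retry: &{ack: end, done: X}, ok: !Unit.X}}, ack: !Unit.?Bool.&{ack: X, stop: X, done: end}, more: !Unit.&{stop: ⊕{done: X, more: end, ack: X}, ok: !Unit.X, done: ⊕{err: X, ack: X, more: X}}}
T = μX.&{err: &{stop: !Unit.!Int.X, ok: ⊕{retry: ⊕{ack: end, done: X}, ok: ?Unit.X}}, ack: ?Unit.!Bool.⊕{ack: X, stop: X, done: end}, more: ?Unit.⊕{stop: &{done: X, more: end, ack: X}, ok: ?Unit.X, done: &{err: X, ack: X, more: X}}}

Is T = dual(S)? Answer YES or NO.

NO

μX vs μX  ok (rec unchanged)
  &{err,ack,more} vs &{err,ack,more}  ✗ choice polarity not flipped — not dual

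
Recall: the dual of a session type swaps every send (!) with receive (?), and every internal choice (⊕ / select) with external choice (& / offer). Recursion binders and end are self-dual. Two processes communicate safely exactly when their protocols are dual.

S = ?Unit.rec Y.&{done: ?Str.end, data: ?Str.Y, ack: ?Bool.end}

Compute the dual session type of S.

?Unit ↦ !Unit
  rec Y ↦ rec Y  (μ self-dual)
    &{done,data,ack} ↦ +{done,data,ack}  (external→internal)
      • done:
        ?Str ↦ !Str
          end ↦ end
      • data:
        ?Str ↦ !Str
          Y ↦ Y
      • ack:
        ?Bool ↦ !Bool
          end ↦ end

!Unit.rec Y.+{done: !Str.end, data: !Str.Y, ack: !Bool.end}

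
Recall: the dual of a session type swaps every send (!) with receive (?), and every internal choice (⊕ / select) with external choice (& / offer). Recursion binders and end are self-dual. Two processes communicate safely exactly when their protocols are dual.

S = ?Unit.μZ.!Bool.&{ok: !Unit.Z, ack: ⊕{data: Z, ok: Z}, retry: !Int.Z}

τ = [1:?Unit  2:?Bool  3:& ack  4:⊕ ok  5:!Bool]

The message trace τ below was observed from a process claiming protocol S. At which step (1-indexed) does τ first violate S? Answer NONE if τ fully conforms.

[1] ?Unit  match  residual = μZ.…
[2] got ?Bool, protocol expects !Bool  ✗

2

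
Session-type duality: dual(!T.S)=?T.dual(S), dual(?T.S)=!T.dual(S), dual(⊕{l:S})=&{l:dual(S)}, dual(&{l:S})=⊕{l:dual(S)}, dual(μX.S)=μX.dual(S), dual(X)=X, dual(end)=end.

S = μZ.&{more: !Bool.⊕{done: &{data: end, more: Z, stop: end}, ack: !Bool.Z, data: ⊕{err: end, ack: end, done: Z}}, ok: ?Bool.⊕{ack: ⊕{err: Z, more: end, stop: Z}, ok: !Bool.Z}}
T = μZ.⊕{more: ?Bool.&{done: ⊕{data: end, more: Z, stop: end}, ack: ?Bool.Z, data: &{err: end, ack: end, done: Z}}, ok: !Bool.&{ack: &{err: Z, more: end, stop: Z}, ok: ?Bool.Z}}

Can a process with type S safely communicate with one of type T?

μZ vs μZ  ✓ (binder kept)
  &{more,ok} vs ⊕{more,ok}  ✓ labels match
    case more:
      !Bool vs ?Bool  ✓
        ⊕{done,ack,data} vs &{done,ack,data}  ✓ labels match
          case done:
            &{data,more,stop} vs ⊕{data,more,stop}  ✓ labels match
              case data:
                end vs end  ✓
              case more:
                Z vs Z  ✓
              case stop:
                end vs end  ✓
          case ack:
            !Bool vs ?Bool  ✓
              Z vs Z  ✓
          case data:
            ⊕{err,ack,done} vs &{err,ack,done}  ✓ labels match
              case err:
                end vs end  ✓
              case ack:
                end vs end  ✓
              case done:
                Z vs Z  ✓
    case ok:
      ?Bool vs !Bool  ✓
        ⊕{ack,ok} vs &{ack,ok}  ✓ labels match
          case ack:
            ⊕{err,more,stop} vs &{err,more,stop}  ✓ labels match
              case err:
                Z vs Z  ✓
              case more:
                end vs end  ✓
              case stop:
                Z vs Z  ✓
          case ok:
            !Bool vs ?Bool  ✓
              Z vs Z  ✓

YES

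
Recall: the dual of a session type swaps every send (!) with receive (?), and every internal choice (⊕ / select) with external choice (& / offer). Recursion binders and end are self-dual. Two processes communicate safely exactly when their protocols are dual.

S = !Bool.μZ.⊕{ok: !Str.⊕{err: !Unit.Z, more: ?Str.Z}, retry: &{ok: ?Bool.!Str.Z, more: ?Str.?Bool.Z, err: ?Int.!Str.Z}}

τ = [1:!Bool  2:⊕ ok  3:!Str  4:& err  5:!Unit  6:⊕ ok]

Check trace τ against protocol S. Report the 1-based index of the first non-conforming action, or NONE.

4

[1] !Bool  match  now at μZ.…
[2] ⊕ ok  match  now at !Str.⊕{err: !Unit.μZ.…, more: ?Str.μZ.…}
[3] !Str  match  now at ⊕{err: !Unit.μZ.…, more: ?Str.μZ.…}
[4] got & err, protocol expects ⊕ err or ⊕ more  ✗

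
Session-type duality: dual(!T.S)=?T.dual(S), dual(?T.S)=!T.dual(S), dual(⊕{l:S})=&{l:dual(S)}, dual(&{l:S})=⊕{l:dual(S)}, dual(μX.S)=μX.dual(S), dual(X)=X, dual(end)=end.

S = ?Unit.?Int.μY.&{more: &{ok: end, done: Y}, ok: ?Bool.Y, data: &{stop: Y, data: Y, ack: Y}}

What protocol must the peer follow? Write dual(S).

!Unit.!Int.μY.⊕{more: ⊕{ok: end, done: Y}, ok: !Bool.Y, data: ⊕{stop: Y, data: Y, ack: Y}}

?Unit = !Unit
  ?Int = !Int
    μY = μY  (binder kept)
      &{more,ok,data} = ⊕{more,ok,data}  (offer→select)
        • more:
          &{ok,done} = ⊕{ok,done}  (offer→select)
            • ok:
              end self-dual
            • done:
              Y self-dual
        • ok:
          ?Bool = !Bool
            Y self-dual
        • data:
          &{stop,data,ack} = ⊕{stop,data,ack}  (offer→select)
            • stop:
              Y self-dual
            • data:
              Y self-dual
            • ack:
              Y self-dual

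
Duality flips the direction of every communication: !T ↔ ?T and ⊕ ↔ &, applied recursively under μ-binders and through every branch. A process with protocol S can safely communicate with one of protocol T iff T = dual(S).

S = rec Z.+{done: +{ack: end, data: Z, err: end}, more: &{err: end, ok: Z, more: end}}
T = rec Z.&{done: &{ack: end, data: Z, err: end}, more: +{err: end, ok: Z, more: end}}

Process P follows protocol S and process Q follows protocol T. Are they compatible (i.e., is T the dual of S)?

rec Z ‖ rec Z  match (μ self-dual)
  +{done,more} ‖ &{done,more}  match labels match
    case done:
      +{ack,data,err} ‖ &{ack,data,err}  match labels match
        case ack:
          end ‖ end  match
        case data:
          Z ‖ Z  match
        case err:
          end ‖ end  match
    case more:
      &{err,ok,more} ‖ +{err,ok,more}  match labels match
        case err:
          end ‖ end  match
        case ok:
          Z ‖ Z  match
        case more:
          end ‖ end  match

YES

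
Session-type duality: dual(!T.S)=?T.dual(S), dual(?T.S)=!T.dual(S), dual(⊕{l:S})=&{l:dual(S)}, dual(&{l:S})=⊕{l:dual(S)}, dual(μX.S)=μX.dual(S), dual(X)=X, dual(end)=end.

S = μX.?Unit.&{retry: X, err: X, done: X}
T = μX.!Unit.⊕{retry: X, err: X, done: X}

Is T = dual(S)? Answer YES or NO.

μX ‖ μX  ok (binder kept)
  ?Unit ‖ !Unit  ok
    &{retry,err,done} ‖ ⊕{retry,err,done}  ok labels match
      [retry]
        X ‖ X  ok
      [err]
        X ‖ X  ok
      [done]
        X ‖ X  ok

YES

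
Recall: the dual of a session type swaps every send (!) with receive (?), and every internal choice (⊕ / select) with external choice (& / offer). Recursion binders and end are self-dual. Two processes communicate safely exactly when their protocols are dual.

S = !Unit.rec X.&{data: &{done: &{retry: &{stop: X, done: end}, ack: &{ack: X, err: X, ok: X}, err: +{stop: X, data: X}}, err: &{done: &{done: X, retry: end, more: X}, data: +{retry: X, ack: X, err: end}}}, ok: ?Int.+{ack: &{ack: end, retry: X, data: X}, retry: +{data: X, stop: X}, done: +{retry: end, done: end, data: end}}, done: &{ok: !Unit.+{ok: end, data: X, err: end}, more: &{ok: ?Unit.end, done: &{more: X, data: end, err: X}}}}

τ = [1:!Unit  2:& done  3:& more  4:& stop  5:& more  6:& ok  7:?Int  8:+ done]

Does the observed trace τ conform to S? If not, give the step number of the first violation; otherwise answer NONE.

step 1: !Unit  ok  now at rec X.…
step 2: & done  ok  now at &{ok: !Unit.+{ok: end, data: rec X.…, err: end}, more: &{ok: ?Unit.end, done: &{more: rec X.…, data: end, err: rec X.…}}}
step 3: & more  ok  now at &{ok: ?Unit.end, done: &{more: rec X.…, data: end, err: rec X.…}}
step 4: got & stop, protocol expects & ok or & done  ✗

4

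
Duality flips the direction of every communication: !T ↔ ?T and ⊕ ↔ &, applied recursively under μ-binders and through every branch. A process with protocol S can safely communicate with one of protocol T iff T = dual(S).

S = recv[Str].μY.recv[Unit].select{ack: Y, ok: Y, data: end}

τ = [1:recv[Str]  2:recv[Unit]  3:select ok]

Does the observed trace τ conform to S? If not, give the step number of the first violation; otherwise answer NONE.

NONE

step 1: recv[Str]  ✓  residual = μY.…
step 2: recv[Unit]  ✓  residual = select{ack: μY.…, ok: μY.…, data: end}
step 3: select ok  ✓  residual = μY.…
trace exhausted — no violation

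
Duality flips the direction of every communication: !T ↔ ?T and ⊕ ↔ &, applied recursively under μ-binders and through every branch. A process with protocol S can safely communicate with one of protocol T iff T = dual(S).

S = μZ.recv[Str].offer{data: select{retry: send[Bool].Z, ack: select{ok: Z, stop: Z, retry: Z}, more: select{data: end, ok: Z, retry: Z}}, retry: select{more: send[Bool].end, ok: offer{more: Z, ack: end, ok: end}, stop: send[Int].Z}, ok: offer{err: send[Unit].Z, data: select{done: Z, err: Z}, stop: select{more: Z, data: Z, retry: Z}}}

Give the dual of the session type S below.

μZ.send[Str].select{data: offer{retry: recv[Bool].Z, ack: offer{ok: Z, stop: Z, retry: Z}, more: offer{data: end, ok: Z, retry: Z}}, retry: offer{more: recv[Bool].end, ok: select{more: Z, ack: end, ok: end}, stop: recv[Int].Z}, ok: select{err: recv[Unit].Z, data: offer{done: Z, err: Z}, stop: offer{more: Z, data: Z, retry: Z}}}

μZ = μZ  (binder kept)
  recv[Str] = send[Str]
    offer{data,retry,ok} = select{data,retry,ok}  (external→internal)
      • data:
        select{retry,ack,more} = offer{retry,ack,more}  (⊕→&)
          • retry:
            send[Bool] = recv[Bool]
              dual(Z) = Z
          • ack:
            select{ok,stop,retry} = offer{ok,stop,retry}  (⊕→&)
              • ok:
                dual(Z) = Z
              • stop:
                dual(Z) = Z
              • retry:
                dual(Z) = Z
          • more:
            select{data,ok,retry} = offer{data,ok,retry}  (⊕→&)
              • data:
                dual(end) = end
              • ok:
                dual(Z) = Z
              • retry:
                dual(Z) = Z
      • retry:
        select{more,ok,stop} = offer{more,ok,stop}  (⊕→&)
          • more:
            send[Bool] = recv[Bool]
              dual(end) = end
          • ok:
            offer{more,ack,ok} = select{more,ack,ok}  (external→internal)
              • more:
                dual(Z) = Z
              • ack:
                dual(end) = end
              • ok:
                dual(end) = end
          • stop:
            send[Int] = recv[Int]
              dual(Z) = Z
      • ok:
        offer{err,data,stop} = select{err,data,stop}  (external→internal)
          • err:
            send[Unit] = recv[Unit]
              dual(Z) = Z
          • data:
            select{done,err} = offer{done,err}  (⊕→&)
              • done:
                dual(Z) = Z
              • err:
                dual(Z) = Z
          • stop:
            select{more,data,retry} = offer{more,data,retry}  (⊕→&)
              • more:
                dual(Z) = Z
              • data:
                dual(Z) = Z
              • retry:
                dual(Z) = Z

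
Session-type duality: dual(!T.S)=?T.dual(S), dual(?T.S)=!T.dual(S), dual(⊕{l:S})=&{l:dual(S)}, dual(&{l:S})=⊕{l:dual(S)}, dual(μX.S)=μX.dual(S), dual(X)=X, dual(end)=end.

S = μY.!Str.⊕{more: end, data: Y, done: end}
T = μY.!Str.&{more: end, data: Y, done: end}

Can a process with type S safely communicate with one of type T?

μY ‖ μY  ✓ (binder kept)
  !Str ‖ !Str  ✗ same direction on both sides — not dual

NO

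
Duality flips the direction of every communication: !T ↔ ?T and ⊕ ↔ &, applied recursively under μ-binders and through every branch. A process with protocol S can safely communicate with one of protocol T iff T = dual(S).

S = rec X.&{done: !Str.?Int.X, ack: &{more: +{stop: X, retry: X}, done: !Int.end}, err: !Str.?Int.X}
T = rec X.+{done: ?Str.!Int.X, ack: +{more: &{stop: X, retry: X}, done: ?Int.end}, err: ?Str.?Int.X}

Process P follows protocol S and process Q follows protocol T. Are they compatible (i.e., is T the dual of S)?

rec X ‖ rec X  match (rec unchanged)
  &{done,ack,err} ‖ +{done,ack,err}  match same labels
    • done:
      !Str ‖ ?Str  match
        ?Int ‖ !Int  match
          X ‖ X  match
    • ack:
      &{more,done} ‖ +{more,done}  match same labels
        • more:
          +{stop,retry} ‖ &{stop,retry}  match same labels
            • stop:
              X ‖ X  match
            • retry:
              X ‖ X  match
        • done:
          !Int ‖ ?Int  match
            end ‖ end  match
    • err:
      !Str ‖ ?Str  match
        ?Int ‖ ?Int  ✗ same direction on both sides — not dual

NO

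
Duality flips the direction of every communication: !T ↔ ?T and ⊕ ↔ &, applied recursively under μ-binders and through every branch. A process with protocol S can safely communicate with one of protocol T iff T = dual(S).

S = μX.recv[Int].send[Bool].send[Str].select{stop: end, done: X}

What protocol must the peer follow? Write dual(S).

μX = μX  (rec unchanged)
  recv[Int] = send[Int]
    send[Bool] = recv[Bool]
      send[Str] = recv[Str]
        select{stop,done} = offer{stop,done}  (select→offer)
          case stop:
            end self-dual
          case done:
            X self-dual

μX.send[Int].recv[Bool].recv[Str].offer{stop: end, done: X}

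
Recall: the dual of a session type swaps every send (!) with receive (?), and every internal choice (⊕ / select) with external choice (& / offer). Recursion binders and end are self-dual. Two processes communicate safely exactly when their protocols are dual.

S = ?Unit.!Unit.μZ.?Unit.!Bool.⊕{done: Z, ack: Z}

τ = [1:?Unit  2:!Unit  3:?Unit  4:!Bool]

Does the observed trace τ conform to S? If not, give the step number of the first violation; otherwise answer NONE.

NONE

[1] ?Unit  ok  cont: !Unit.μZ.…
[2] !Unit  ok  cont: μZ.…
[3] ?Unit  ok  cont: !Bool.⊕{done: μZ.…, ack: μZ.…}
[4] !Bool  ok  cont: ⊕{done: μZ.…, ack: μZ.…}
trace exhausted — no violation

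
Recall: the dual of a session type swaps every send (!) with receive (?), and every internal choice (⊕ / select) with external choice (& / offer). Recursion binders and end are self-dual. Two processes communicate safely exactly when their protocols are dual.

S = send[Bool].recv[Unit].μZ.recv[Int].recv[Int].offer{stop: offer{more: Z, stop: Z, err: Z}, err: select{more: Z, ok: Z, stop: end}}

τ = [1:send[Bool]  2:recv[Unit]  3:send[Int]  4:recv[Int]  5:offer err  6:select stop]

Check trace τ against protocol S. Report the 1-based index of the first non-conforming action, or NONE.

3

[1] send[Bool]  ok  residual = recv[Unit].μZ.…
[2] recv[Unit]  ok  residual = μZ.…
[3] got send[Int], protocol expects recv[Int]  ✗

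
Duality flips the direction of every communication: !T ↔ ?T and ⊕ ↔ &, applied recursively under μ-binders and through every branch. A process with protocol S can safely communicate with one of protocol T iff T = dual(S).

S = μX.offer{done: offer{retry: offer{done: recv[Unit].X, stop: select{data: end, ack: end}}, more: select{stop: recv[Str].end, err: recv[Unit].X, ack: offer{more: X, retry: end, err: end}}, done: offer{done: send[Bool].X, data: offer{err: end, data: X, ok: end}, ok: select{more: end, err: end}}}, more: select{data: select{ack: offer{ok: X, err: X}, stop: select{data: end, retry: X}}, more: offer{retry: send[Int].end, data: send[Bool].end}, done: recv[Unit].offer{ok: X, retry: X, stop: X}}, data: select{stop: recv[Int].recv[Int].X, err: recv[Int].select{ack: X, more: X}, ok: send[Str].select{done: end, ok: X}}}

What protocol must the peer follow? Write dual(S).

μX → μX  (binder kept)
  offer{done,more,data} → select{done,more,data}  (&→⊕)
    [done]
      offer{retry,more,done} → select{retry,more,done}  (&→⊕)
        [retry]
          offer{done,stop} → select{done,stop}  (&→⊕)
            [done]
              recv[Unit] → send[Unit]
                X ↦ X
            [stop]
              select{data,ack} → offer{data,ack}  (select→offer)
                [data]
                  end ↦ end
                [ack]
                  end ↦ end
        [more]
          select{stop,err,ack} → offer{stop,err,ack}  (select→offer)
            [stop]
              recv[Str] → send[Str]
                end ↦ end
            [err]
              recv[Unit] → send[Unit]
                X ↦ X
            [ack]
              offer{more,retry,err} → select{more,retry,err}  (&→⊕)
                [more]
                  X ↦ X
                [retry]
                  end ↦ end
                [err]
                  end ↦ end
        [done]
          offer{done,data,ok} → select{done,data,ok}  (&→⊕)
            [done]
              send[Bool] → recv[Bool]
                X ↦ X
            [data]
              offer{err,data,ok} → select{err,data,ok}  (&→⊕)
                [err]
                  end ↦ end
                [data]
                  X ↦ X
                [ok]
                  end ↦ end
            [ok]
              select{more,err} → offer{more,err}  (select→offer)
                [more]
                  end ↦ end
                [err]
                  end ↦ end
    [more]
      select{data,more,done} → offer{data,more,done}  (select→offer)
        [data]
          select{ack,stop} → offer{ack,stop}  (select→offer)
            [ack]
              offer{ok,err} → select{ok,err}  (&→⊕)
                [ok]
                  X ↦ X
                [err]
                  X ↦ X
            [stop]
              select{data,retry} → offer{data,retry}  (select→offer)
                [data]
                  end ↦ end
                [retry]
                  X ↦ X
        [more]
          offer{retry,data} → select{retry,data}  (&→⊕)
            [retry]
              send[Int] → recv[Int]
                end ↦ end
            [data]
              send[Bool] → recv[Bool]
                end ↦ end
        [done]
          recv[Unit] → send[Unit]
            offer{ok,retry,stop} → select{ok,retry,stop}  (&→⊕)
              [ok]
                X ↦ X
              [retry]
                X ↦ X
              [stop]
                X ↦ X
    [data]
      select{stop,err,ok} → offer{stop,err,ok}  (select→offer)
        [stop]
          recv[Int] → send[Int]
            recv[Int] → send[Int]
              X ↦ X
        [err]
          recv[Int] → send[Int]
            select{ack,more} → offer{ack,more}  (select→offer)
              [ack]
                X ↦ X
              [more]
                X ↦ X
        [ok]
          send[Str] → recv[Str]
            select{done,ok} → offer{done,ok}  (select→offer)
              [done]
                end ↦ end
              [ok]
                X ↦ X

μX.select{done: select{retry: select{done: send[Unit].X, stop: offer{data: end, ack: end}}, more: offer{stop: send[Str].end, err: send[Unit].X, ack: select{more: X, retry: end, err: end}}, done: select{done: recv[Bool].X, data: select{err: end, data: X, ok: end}, ok: offer{more: end, err: end}}}, more: offer{data: offer{ack: select{ok: X, err: X}, stop: offer{data: end, retry: X}}, more: select{retry: recv[Int].end, data: recv[Bool].end}, done: send[Unit].select{ok: X, retry: X, stop: X}}, data: offer{stop: send[Int].send[Int].X, err: send[Int].offer{ack: X, more: X}, ok: recv[Str].offer{done: end, ok: X}}}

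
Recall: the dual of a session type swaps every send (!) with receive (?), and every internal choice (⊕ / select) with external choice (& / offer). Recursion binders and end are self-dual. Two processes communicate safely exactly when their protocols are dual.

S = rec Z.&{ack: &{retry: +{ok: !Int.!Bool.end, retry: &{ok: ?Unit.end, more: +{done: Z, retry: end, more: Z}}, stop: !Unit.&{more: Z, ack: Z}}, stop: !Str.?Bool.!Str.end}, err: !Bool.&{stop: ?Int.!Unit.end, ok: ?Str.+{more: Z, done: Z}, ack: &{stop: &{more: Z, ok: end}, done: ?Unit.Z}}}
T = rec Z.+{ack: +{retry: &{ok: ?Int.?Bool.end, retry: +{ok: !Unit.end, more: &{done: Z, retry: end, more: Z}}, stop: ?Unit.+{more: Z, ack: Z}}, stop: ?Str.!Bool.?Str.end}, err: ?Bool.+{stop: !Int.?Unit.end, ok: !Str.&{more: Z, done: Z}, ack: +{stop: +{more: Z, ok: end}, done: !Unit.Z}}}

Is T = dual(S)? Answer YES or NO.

YES

rec Z | rec Z  ok (binder kept)
  &{ack,err} | +{ack,err}  ok same labels
    case ack:
      &{retry,stop} | +{retry,stop}  ok same labels
        case retry:
          +{ok,retry,stop} | &{ok,retry,stop}  ok same labels
            case ok:
              !Int | ?Int  ok
                !Bool | ?Bool  ok
                  end | end  ok
            case retry:
              &{ok,more} | +{ok,more}  ok same labels
                case ok:
                  ?Unit | !Unit  ok
                    end | end  ok
                case more:
                  +{done,retry,more} | &{done,retry,more}  ok same labels
                    case done:
                      Z | Z  ok
                    case retry:
                      end | end  ok
                    case more:
                      Z | Z  ok
            case stop:
              !Unit | ?Unit  ok
                &{more,ack} | +{more,ack}  ok same labels
                  case more:
                    Z | Z  ok
                  case ack:
                    Z | Z  ok
        case stop:
          !Str | ?Str  ok
            ?Bool | !Bool  ok
              !Str | ?Str  ok
                end | end  ok
    case err:
      !Bool | ?Bool  ok
        &{stop,ok,ack} | +{stop,ok,ack}  ok same labels
          case stop:
            ?Int | !Int  ok
              !Unit | ?Unit  ok
                end | end  ok
          case ok:
            ?Str | !Str  ok
              +{more,done} | &{more,done}  ok same labels
                case more:
                  Z | Z  ok
                case done:
                  Z | Z  ok
          case ack:
            &{stop,done} | +{stop,done}  ok same labels
              case stop:
                &{more,ok} | +{more,ok}  ok same labels
                  case more:
                    Z | Z  ok
                  case ok:
                    end | end  ok
              case done:
                ?Unit | !Unit  ok
                  Z | Z  ok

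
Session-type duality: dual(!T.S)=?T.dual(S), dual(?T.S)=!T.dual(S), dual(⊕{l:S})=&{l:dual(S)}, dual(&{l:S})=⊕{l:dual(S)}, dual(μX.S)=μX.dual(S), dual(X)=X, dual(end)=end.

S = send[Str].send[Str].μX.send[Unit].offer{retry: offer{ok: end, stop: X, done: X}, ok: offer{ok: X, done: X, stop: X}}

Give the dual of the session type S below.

recv[Str].recv[Str].μX.recv[Unit].select{retry: select{ok: end, stop: X, done: X}, ok: select{ok: X, done: X, stop: X}}

send[Str] → recv[Str]
  send[Str] → recv[Str]
    μX → μX  (μ self-dual)
      send[Unit] → recv[Unit]
        offer{retry,ok} → select{retry,ok}  (offer→select)
          [retry]
            offer{ok,stop,done} → select{ok,stop,done}  (offer→select)
              [ok]
                dual(end) = end
              [stop]
                dual(X) = X
              [done]
                dual(X) = X
          [ok]
            offer{ok,done,stop} → select{ok,done,stop}  (offer→select)
              [ok]
                dual(X) = X
              [done]
                dual(X) = X
              [stop]
                dual(X) = X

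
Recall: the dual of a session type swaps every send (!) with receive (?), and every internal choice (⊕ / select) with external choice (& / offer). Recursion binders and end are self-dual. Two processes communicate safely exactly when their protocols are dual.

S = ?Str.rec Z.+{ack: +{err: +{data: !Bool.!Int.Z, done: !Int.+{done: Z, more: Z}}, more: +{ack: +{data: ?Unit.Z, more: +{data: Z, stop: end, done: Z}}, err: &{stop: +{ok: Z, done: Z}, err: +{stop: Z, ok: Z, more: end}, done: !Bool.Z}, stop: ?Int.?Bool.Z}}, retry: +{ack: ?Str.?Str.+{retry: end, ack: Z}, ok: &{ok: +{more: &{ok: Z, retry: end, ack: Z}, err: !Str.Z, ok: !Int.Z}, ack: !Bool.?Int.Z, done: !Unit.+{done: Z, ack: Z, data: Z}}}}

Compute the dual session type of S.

?Str = !Str
  rec Z = rec Z  (binder kept)
    +{ack,retry} = &{ack,retry}  (internal→external)
      case ack:
        +{err,more} = &{err,more}  (internal→external)
          case err:
            +{data,done} = &{data,done}  (internal→external)
              case data:
                !Bool = ?Bool
                  !Int = ?Int
                    dual(Z) = Z
              case done:
                !Int = ?Int
                  +{done,more} = &{done,more}  (internal→external)
                    case done:
                      dual(Z) = Z
                    case more:
                      dual(Z) = Z
          case more:
            +{ack,err,stop} = &{ack,err,stop}  (internal→external)
              case ack:
                +{data,more} = &{data,more}  (internal→external)
                  case data:
                    ?Unit = !Unit
                      dual(Z) = Z
                  case more:
                    +{data,stop,done} = &{data,stop,done}  (internal→external)
                      case data:
                        dual(Z) = Z
                      case stop:
                        dual(end) = end
                      case done:
                        dual(Z) = Z
              case err:
                &{stop,err,done} = +{stop,err,done}  (external→internal)
                  case stop:
                    +{ok,done} = &{ok,done}  (internal→external)
                      case ok:
                        dual(Z) = Z
                      case done:
                        dual(Z) = Z
                  case err:
                    +{stop,ok,more} = &{stop,ok,more}  (internal→external)
                      case stop:
                        dual(Z) = Z
                      case ok:
                        dual(Z) = Z
                      case more:
                        dual(end) = end
                  case done:
                    !Bool = ?Bool
                      dual(Z) = Z
              case stop:
                ?Int = !Int
                  ?Bool = !Bool
                    dual(Z) = Z
      case retry:
        +{ack,ok} = &{ack,ok}  (internal→external)
          case ack:
            ?Str = !Str
              ?Str = !Str
                +{retry,ack} = &{retry,ack}  (internal→external)
                  case retry:
                    dual(end) = end
                  case ack:
                    dual(Z) = Z
          case ok:
            &{ok,ack,done} = +{ok,ack,done}  (external→internal)
              case ok:
                +{more,err,ok} = &{more,err,ok}  (internal→external)
                  case more:
                    &{ok,retry,ack} = +{ok,retry,ack}  (external→internal)
                      case ok:
                        dual(Z) = Z
                      case retry:
                        dual(end) = end
                      case ack:
                        dual(Z) = Z
                  case err:
                    !Str = ?Str
                      dual(Z) = Z
                  case ok:
                    !Int = ?Int
                      dual(Z) = Z
              case ack:
                !Bool = ?Bool
                  ?Int = !Int
                    dual(Z) = Z
              case done:
                !Unit = ?Unit
                  +{done,ack,data} = &{done,ack,data}  (internal→external)
                    case done:
                      dual(Z) = Z
                    case ack:
                      dual(Z) = Z
                    case data:
                      dual(Z) = Z

!Str.rec Z.&{ack: &{err: &{data: ?Bool.?Int.Z, done: ?Int.&{done: Z, more: Z}}, more: &{ack: &{data: !Unit.Z, more: &{data: Z, stop: end, done: Z}}, err: +{stop: &{ok: Z, done: Z}, err: &{stop: Z, ok: Z, more: end}, done: ?Bool.Z}, stop: !Int.!Bool.Z}}, retry: &{ack: !Str.!Str.&{retry: end, ack: Z}, ok: +{ok: &{more: +{ok: Z, retry: end, ack: Z}, err: ?Str.Z, ok: ?Int.Z}, ack: ?Bool.!Int.Z, done: ?Unit.&{done: Z, ack: Z, data: Z}}}}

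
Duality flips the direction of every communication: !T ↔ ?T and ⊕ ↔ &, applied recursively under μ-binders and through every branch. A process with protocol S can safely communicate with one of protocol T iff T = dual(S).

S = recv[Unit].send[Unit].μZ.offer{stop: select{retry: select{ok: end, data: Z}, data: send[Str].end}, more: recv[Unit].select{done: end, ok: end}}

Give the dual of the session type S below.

recv[Unit] = send[Unit]
  send[Unit] = recv[Unit]
    μZ = μZ  (μ self-dual)
      offer{stop,more} = select{stop,more}  (offer→select)
        case stop:
          select{retry,data} = offer{retry,data}  (select→offer)
            case retry:
              select{ok,data} = offer{ok,data}  (select→offer)
                case ok:
                  end ↦ end
                case data:
                  Z ↦ Z
            case data:
              send[Str] = recv[Str]
                end ↦ end
        case more:
          recv[Unit] = send[Unit]
            select{done,ok} = offer{done,ok}  (select→offer)
              case done:
                end ↦ end
              case ok:
                end ↦ end

send[Unit].recv[Unit].μZ.select{stop: offer{retry: offer{ok: end, data: Z}, data: recv[Str].end}, more: send[Unit].offer{done: end, ok: end}}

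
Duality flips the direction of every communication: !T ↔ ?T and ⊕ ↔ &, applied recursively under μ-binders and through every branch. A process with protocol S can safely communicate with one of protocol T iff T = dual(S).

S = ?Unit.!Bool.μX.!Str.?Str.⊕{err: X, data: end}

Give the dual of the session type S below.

?Unit = !Unit
  !Bool = ?Bool
    μX = μX  (rec unchanged)
      !Str = ?Str
        ?Str = !Str
          ⊕{err,data} = &{err,data}  (⊕→&)
            • err:
              X self-dual
            • data:
              end self-dual

!Unit.?Bool.μX.?Str.!Str.&{err: X, data: end}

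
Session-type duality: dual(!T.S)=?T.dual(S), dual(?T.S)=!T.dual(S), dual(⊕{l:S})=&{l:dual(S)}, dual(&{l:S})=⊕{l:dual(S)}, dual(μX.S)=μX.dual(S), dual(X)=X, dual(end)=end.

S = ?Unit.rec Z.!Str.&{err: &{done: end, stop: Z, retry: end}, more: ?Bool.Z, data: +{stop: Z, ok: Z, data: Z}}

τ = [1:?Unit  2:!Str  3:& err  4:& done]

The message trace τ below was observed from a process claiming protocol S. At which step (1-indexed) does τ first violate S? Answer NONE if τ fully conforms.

[1] ?Unit  match  state: rec Z.…
[2] !Str  match  state: &{err: &{done: end, stop: rec Z.…, retry: end}, more: ?Bool.rec Z.…, data: +{stop: rec Z.…, ok: rec Z.…, data: rec Z.…}}
[3] & err  match  state: &{done: end, stop: rec Z.…, retry: end}
[4] & done  match  state: end
τ conforms to S (length 4)

NONE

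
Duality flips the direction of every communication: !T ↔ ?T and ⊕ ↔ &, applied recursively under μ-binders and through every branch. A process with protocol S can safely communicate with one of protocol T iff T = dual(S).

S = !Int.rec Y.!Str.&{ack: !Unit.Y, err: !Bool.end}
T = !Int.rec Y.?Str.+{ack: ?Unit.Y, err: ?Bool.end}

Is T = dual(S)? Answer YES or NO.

!Int ‖ !Int  ✗ same direction on both sides — not dual

NO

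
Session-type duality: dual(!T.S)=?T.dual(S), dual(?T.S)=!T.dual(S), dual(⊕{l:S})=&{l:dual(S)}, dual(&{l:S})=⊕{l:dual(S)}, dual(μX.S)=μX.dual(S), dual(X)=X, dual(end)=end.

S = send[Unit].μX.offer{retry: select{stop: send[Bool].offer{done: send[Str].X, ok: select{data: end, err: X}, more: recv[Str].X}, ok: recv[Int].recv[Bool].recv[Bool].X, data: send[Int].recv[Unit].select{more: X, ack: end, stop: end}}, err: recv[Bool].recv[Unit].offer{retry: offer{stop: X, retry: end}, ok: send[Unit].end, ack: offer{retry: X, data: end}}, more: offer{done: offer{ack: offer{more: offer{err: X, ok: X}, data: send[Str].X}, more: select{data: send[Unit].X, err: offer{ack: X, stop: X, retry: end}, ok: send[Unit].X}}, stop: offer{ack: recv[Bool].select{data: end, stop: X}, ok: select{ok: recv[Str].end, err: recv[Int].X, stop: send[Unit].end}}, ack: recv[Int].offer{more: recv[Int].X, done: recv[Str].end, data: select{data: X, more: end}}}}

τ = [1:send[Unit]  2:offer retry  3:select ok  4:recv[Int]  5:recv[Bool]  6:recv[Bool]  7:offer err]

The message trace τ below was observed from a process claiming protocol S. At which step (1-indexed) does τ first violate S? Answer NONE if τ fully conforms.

NONE

@1 send[Unit]  match  state: μX.…
@2 offer retry  match  state: select{stop: send[Bool].offer{done: send[Str].μX.…, ok: select{data: end, err: μX.…}, more: recv[Str].μX.…}, ok: recv[Int].recv[Bool].recv[Bool].μX.…, data: send[Int].recv[Unit].select{more: μX.…, ack: end, stop: end}}
@3 select ok  match  state: recv[Int].recv[Bool].recv[Bool].μX.…
@4 recv[Int]  match  state: recv[Bool].recv[Bool].μX.…
@5 recv[Bool]  match  state: recv[Bool].μX.…
@6 recv[Bool]  match  state: μX.…
@7 offer err  match  state: recv[Bool].recv[Unit].offer{retry: offer{stop: μX.…, retry: end}, ok: send[Unit].end, ack: offer{retry: μX.…, data: end}}
trace exhausted — no violation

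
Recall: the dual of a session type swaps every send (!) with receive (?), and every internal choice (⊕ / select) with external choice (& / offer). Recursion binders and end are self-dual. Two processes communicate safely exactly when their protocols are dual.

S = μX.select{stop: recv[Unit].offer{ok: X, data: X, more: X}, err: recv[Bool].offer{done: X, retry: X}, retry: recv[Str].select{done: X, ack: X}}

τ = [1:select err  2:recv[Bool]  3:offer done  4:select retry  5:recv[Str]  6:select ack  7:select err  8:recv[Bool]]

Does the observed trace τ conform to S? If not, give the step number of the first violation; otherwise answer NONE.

NONE

[1] select err  match  state: recv[Bool].offer{done: μX.…, retry: μX.…}
[2] recv[Bool]  match  state: offer{done: μX.…, retry: μX.…}
[3] offer done  match  state: μX.…
[4] select retry  match  state: recv[Str].select{done: μX.…, ack: μX.…}
[5] recv[Str]  match  state: select{done: μX.…, ack: μX.…}
[6] select ack  match  state: μX.…
[7] select err  match  state: recv[Bool].offer{done: μX.…, retry: μX.…}
[8] recv[Bool]  match  state: offer{done: μX.…, retry: μX.…}
trace exhausted — no violation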